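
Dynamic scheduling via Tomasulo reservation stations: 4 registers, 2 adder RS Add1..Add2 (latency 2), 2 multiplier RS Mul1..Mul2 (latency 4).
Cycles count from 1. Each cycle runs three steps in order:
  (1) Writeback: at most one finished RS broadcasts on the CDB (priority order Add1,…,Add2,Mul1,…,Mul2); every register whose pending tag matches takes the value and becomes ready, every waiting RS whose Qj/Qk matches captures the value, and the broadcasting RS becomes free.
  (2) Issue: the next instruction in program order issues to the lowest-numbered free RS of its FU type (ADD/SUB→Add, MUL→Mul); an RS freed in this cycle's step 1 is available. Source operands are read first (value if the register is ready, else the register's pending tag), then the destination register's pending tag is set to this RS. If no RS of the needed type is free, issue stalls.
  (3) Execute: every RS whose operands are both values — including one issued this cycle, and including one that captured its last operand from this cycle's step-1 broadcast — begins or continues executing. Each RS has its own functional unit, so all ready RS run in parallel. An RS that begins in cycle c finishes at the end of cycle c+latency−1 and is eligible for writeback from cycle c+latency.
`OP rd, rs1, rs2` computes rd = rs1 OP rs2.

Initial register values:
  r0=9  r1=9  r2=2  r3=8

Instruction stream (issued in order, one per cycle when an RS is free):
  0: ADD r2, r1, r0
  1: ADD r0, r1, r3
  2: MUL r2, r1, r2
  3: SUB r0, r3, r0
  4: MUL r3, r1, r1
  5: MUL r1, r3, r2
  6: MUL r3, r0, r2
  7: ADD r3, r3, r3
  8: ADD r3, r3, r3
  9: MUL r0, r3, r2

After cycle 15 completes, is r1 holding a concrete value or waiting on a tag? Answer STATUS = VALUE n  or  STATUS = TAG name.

  c1: issue ADD r2<-Add1  regs: r0:9,r1:9,r2:Add1,r3:8
  c2: issue ADD r0<-Add2  regs: r0:Add2,r1:9,r2:Add1,r3:8
  c3: CDB Add1=18; issue MUL r2<-Mul1  regs: r0:Add2,r1:9,r2:Mul1,r3:8
  c4: CDB Add2=17; issue SUB r0<-Add1  regs: r0:Add1,r1:9,r2:Mul1,r3:8
  c5: issue MUL r3<-Mul2  regs: r0:Add1,r1:9,r2:Mul1,r3:Mul2
  c6: CDB Add1=-9; stall  regs: r0:-9,r1:9,r2:Mul1,r3:Mul2
  c7: CDB Mul1=162; issue MUL r1<-Mul1  regs: r0:-9,r1:Mul1,r2:162,r3:Mul2
  c8: stall  regs: r0:-9,r1:Mul1,r2:162,r3:Mul2
  c9: CDB Mul2=81; issue MUL r3<-Mul2  regs: r0:-9,r1:Mul1,r2:162,r3:Mul2
  c10: issue ADD r3<-Add1  regs: r0:-9,r1:Mul1,r2:162,r3:Add1
  c11: issue ADD r3<-Add2  regs: r0:-9,r1:Mul1,r2:162,r3:Add2
  c12: stall  regs: r0:-9,r1:Mul1,r2:162,r3:Add2
  c13: CDB Mul1=13122; issue MUL r0<-Mul1  regs: r0:Mul1,r1:13122,r2:162,r3:Add2
  c14: CDB Mul2=-1458  regs: r0:Mul1,r1:13122,r2:162,r3:Add2
  c15: -  regs: r0:Mul1,r1:13122,r2:162,r3:Add2

STATUS = VALUE 13122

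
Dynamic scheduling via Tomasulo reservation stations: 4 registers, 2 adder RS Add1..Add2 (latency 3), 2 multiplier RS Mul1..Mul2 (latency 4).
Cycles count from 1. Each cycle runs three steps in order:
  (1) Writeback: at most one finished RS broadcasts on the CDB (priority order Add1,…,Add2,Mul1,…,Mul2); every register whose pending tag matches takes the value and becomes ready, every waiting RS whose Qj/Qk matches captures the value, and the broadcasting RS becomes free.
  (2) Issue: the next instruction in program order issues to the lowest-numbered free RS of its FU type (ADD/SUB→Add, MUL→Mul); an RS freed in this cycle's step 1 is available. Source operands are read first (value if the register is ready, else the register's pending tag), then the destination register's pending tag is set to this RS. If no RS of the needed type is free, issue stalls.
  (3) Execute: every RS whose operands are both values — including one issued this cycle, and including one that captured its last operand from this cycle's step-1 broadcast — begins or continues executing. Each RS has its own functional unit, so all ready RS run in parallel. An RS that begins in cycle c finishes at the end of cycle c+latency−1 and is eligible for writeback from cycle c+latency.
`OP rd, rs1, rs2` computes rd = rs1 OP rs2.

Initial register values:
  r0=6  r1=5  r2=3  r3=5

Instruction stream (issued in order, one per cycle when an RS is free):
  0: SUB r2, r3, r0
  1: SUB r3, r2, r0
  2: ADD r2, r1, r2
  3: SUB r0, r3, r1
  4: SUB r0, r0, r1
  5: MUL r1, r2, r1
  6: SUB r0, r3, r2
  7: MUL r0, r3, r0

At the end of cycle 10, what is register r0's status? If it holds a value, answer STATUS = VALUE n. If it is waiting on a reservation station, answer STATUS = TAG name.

  c1: issue SUB r2<-Add1  regs: r0:6,r1:5,r2:Add1,r3:5
  c2: issue SUB r3<-Add2  regs: r0:6,r1:5,r2:Add1,r3:Add2
  c3: stall  regs: r0:6,r1:5,r2:Add1,r3:Add2
  c4: CDB Add1=-1; issue ADD r2<-Add1  regs: r0:6,r1:5,r2:Add1,r3:Add2
  c5: stall  regs: r0:6,r1:5,r2:Add1,r3:Add2
  c6: stall  regs: r0:6,r1:5,r2:Add1,r3:Add2
  c7: CDB Add1=4; issue SUB r0<-Add1  regs: r0:Add1,r1:5,r2:4,r3:Add2
  c8: CDB Add2=-7; issue SUB r0<-Add2  regs: r0:Add2,r1:5,r2:4,r3:-7
  c9: issue MUL r1<-Mul1  regs: r0:Add2,r1:Mul1,r2:4,r3:-7
  c10: stall  regs: r0:Add2,r1:Mul1,r2:4,r3:-7

STATUS = TAG Add2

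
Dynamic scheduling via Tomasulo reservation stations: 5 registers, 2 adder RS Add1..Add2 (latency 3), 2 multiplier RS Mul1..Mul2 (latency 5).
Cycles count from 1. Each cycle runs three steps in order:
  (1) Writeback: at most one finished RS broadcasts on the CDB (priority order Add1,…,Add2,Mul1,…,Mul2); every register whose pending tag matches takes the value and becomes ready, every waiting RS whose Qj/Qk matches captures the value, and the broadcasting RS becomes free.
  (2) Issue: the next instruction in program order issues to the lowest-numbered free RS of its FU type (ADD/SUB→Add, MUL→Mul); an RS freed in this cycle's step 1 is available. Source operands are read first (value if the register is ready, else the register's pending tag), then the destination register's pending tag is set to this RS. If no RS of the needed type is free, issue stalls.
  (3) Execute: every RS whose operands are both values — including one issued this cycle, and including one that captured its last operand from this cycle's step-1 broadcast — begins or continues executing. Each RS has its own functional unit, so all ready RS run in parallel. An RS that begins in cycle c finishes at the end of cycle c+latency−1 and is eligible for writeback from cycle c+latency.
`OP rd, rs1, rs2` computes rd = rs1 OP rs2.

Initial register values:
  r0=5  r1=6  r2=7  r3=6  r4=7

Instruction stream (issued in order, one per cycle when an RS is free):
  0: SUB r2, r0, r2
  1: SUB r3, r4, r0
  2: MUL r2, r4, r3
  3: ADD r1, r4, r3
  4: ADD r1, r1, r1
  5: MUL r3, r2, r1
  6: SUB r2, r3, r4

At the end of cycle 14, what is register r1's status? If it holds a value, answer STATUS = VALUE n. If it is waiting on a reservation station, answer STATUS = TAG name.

c1: issue SUB r2<-Add1 | r0:5,r1:6,r2:Add1,r3:6,r4:7
c2: issue SUB r3<-Add2 | r0:5,r1:6,r2:Add1,r3:Add2,r4:7
c3: issue MUL r2<-Mul1 | r0:5,r1:6,r2:Mul1,r3:Add2,r4:7
c4: CDB Add1=-2; issue ADD r1<-Add1 | r0:5,r1:Add1,r2:Mul1,r3:Add2,r4:7
c5: CDB Add2=2; issue ADD r1<-Add2 | r0:5,r1:Add2,r2:Mul1,r3:2,r4:7
c6: issue MUL r3<-Mul2 | r0:5,r1:Add2,r2:Mul1,r3:Mul2,r4:7
c7: stall | r0:5,r1:Add2,r2:Mul1,r3:Mul2,r4:7
c8: CDB Add1=9; issue SUB r2<-Add1 | r0:5,r1:Add2,r2:Add1,r3:Mul2,r4:7
c9: - | r0:5,r1:Add2,r2:Add1,r3:Mul2,r4:7
c10: CDB Mul1=14 | r0:5,r1:Add2,r2:Add1,r3:Mul2,r4:7
c11: CDB Add2=18 | r0:5,r1:18,r2:Add1,r3:Mul2,r4:7
c12: - | r0:5,r1:18,r2:Add1,r3:Mul2,r4:7
c13: - | r0:5,r1:18,r2:Add1,r3:Mul2,r4:7
c14: - | r0:5,r1:18,r2:Add1,r3:Mul2,r4:7

STATUS = VALUE 18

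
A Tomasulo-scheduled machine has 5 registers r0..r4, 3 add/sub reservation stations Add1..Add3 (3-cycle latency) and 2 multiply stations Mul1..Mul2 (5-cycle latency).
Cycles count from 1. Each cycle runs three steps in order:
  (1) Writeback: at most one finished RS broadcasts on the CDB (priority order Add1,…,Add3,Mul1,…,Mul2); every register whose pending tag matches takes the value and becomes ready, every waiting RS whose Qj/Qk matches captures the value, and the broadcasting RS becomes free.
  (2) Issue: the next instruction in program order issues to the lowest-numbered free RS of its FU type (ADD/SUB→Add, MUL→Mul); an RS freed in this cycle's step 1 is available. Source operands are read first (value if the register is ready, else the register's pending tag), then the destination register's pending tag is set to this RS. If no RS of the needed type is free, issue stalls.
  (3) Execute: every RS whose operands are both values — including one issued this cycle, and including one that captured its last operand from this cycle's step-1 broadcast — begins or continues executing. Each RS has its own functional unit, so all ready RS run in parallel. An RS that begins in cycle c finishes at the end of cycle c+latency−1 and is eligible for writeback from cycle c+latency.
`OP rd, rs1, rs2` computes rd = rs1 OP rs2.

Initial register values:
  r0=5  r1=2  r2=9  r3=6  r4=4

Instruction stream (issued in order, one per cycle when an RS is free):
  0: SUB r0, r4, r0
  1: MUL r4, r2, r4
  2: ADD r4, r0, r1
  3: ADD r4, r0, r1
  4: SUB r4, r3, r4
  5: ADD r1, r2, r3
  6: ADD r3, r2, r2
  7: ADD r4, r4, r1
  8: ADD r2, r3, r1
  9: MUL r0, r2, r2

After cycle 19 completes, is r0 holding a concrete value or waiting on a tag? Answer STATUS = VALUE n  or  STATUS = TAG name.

STATUS = VALUE 1089

cycle 1: issue SUB r0<-Add1 // r0:Add1,r1:2,r2:9,r3:6,r4:4
cycle 2: issue MUL r4<-Mul1 // r0:Add1,r1:2,r2:9,r3:6,r4:Mul1
cycle 3: issue ADD r4<-Add2 // r0:Add1,r1:2,r2:9,r3:6,r4:Add2
cycle 4: CDB Add1=-1; issue ADD r4<-Add1 // r0:-1,r1:2,r2:9,r3:6,r4:Add1
cycle 5: issue SUB r4<-Add3 // r0:-1,r1:2,r2:9,r3:6,r4:Add3
cycle 6: stall // r0:-1,r1:2,r2:9,r3:6,r4:Add3
cycle 7: CDB Add1=1; issue ADD r1<-Add1 // r0:-1,r1:Add1,r2:9,r3:6,r4:Add3
cycle 8: CDB Add2=1; issue ADD r3<-Add2 // r0:-1,r1:Add1,r2:9,r3:Add2,r4:Add3
cycle 9: CDB Mul1=36; stall // r0:-1,r1:Add1,r2:9,r3:Add2,r4:Add3
cycle 10: CDB Add1=15; issue ADD r4<-Add1 // r0:-1,r1:15,r2:9,r3:Add2,r4:Add1
cycle 11: CDB Add2=18; issue ADD r2<-Add2 // r0:-1,r1:15,r2:Add2,r3:18,r4:Add1
cycle 12: CDB Add3=5; issue MUL r0<-Mul1 // r0:Mul1,r1:15,r2:Add2,r3:18,r4:Add1
cycle 13: - // r0:Mul1,r1:15,r2:Add2,r3:18,r4:Add1
cycle 14: CDB Add2=33 // r0:Mul1,r1:15,r2:33,r3:18,r4:Add1
cycle 15: CDB Add1=20 // r0:Mul1,r1:15,r2:33,r3:18,r4:20
cycle 16: - // r0:Mul1,r1:15,r2:33,r3:18,r4:20
cycle 17: - // r0:Mul1,r1:15,r2:33,r3:18,r4:20
cycle 18: - // r0:Mul1,r1:15,r2:33,r3:18,r4:20
cycle 19: CDB Mul1=1089 // r0:1089,r1:15,r2:33,r3:18,r4:20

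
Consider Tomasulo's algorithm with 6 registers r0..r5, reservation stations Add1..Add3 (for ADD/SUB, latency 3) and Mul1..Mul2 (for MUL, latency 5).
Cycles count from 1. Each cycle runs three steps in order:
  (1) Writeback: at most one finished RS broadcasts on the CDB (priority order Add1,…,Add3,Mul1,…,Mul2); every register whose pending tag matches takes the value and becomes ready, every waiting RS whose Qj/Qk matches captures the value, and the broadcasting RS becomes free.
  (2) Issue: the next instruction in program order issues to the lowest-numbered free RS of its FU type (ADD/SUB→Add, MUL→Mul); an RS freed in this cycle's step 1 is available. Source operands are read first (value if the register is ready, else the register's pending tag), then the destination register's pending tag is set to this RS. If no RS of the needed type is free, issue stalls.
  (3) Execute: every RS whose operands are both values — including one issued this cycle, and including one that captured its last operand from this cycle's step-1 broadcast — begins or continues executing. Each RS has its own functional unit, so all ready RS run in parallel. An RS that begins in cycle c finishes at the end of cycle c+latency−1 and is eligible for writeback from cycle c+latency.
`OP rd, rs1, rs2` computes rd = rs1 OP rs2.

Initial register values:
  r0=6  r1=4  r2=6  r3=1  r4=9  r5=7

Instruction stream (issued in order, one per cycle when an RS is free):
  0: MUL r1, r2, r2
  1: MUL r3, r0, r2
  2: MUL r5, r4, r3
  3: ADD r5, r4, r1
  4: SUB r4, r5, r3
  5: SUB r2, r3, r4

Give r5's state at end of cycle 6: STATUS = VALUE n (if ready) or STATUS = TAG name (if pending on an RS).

c1: issue MUL r1<-Mul1 | r0:6,r1:Mul1,r2:6,r3:1,r4:9,r5:7
c2: issue MUL r3<-Mul2 | r0:6,r1:Mul1,r2:6,r3:Mul2,r4:9,r5:7
c3: stall | r0:6,r1:Mul1,r2:6,r3:Mul2,r4:9,r5:7
c4: stall | r0:6,r1:Mul1,r2:6,r3:Mul2,r4:9,r5:7
c5: stall | r0:6,r1:Mul1,r2:6,r3:Mul2,r4:9,r5:7
c6: CDB Mul1=36; issue MUL r5<-Mul1 | r0:6,r1:36,r2:6,r3:Mul2,r4:9,r5:Mul1

STATUS = TAG Mul1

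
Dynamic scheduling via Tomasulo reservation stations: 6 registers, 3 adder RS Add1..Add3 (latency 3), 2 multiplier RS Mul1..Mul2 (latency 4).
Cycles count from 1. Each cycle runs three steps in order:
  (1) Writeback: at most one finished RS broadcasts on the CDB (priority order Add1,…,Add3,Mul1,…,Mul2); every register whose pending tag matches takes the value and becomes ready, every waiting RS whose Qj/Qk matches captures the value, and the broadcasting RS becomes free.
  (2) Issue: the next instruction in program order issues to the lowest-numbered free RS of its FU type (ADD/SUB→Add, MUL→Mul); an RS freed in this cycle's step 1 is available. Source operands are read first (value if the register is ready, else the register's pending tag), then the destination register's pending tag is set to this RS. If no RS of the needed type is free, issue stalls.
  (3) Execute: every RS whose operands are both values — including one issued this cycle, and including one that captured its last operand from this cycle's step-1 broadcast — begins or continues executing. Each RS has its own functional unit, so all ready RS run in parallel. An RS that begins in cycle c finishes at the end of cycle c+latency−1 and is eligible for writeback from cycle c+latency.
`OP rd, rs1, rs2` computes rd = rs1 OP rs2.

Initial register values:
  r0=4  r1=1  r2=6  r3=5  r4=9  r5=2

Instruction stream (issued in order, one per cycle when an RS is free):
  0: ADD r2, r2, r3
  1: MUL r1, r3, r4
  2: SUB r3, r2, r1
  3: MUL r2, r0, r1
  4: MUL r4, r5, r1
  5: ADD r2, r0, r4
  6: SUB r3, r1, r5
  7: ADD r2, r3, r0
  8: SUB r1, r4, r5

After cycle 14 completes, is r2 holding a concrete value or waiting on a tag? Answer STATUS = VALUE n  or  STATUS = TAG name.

STATUS = VALUE 47

cycle 1: issue ADD r2<-Add1 // r0:4,r1:1,r2:Add1,r3:5,r4:9,r5:2
cycle 2: issue MUL r1<-Mul1 // r0:4,r1:Mul1,r2:Add1,r3:5,r4:9,r5:2
cycle 3: issue SUB r3<-Add2 // r0:4,r1:Mul1,r2:Add1,r3:Add2,r4:9,r5:2
cycle 4: CDB Add1=11; issue MUL r2<-Mul2 // r0:4,r1:Mul1,r2:Mul2,r3:Add2,r4:9,r5:2
cycle 5: stall // r0:4,r1:Mul1,r2:Mul2,r3:Add2,r4:9,r5:2
cycle 6: CDB Mul1=45; issue MUL r4<-Mul1 // r0:4,r1:45,r2:Mul2,r3:Add2,r4:Mul1,r5:2
cycle 7: issue ADD r2<-Add1 // r0:4,r1:45,r2:Add1,r3:Add2,r4:Mul1,r5:2
cycle 8: issue SUB r3<-Add3 // r0:4,r1:45,r2:Add1,r3:Add3,r4:Mul1,r5:2
cycle 9: CDB Add2=-34; issue ADD r2<-Add2 // r0:4,r1:45,r2:Add2,r3:Add3,r4:Mul1,r5:2
cycle 10: CDB Mul1=90; stall // r0:4,r1:45,r2:Add2,r3:Add3,r4:90,r5:2
cycle 11: CDB Add3=43; issue SUB r1<-Add3 // r0:4,r1:Add3,r2:Add2,r3:43,r4:90,r5:2
cycle 12: CDB Mul2=180 // r0:4,r1:Add3,r2:Add2,r3:43,r4:90,r5:2
cycle 13: CDB Add1=94 // r0:4,r1:Add3,r2:Add2,r3:43,r4:90,r5:2
cycle 14: CDB Add2=47 // r0:4,r1:Add3,r2:47,r3:43,r4:90,r5:2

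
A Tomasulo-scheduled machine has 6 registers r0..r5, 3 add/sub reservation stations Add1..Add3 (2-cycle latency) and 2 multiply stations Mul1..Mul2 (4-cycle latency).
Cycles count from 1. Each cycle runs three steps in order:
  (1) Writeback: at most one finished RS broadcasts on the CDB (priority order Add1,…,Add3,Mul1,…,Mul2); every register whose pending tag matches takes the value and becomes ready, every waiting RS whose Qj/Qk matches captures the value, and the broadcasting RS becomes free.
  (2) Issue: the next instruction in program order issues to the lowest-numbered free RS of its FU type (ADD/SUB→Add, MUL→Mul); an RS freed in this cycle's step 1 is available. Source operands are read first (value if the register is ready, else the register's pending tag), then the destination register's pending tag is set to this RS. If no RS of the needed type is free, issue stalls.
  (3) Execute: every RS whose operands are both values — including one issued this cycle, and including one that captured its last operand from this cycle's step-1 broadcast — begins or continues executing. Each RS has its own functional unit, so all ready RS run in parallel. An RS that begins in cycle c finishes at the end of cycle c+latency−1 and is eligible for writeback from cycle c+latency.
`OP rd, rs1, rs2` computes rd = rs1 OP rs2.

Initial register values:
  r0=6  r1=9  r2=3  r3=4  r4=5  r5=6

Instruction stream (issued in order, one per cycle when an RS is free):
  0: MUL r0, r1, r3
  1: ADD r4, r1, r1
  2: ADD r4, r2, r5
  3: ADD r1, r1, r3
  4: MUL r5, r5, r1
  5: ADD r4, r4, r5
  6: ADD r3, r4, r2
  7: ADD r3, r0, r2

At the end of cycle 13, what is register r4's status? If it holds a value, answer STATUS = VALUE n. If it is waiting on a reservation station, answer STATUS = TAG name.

cycle 1: issue MUL r0<-Mul1 // r0:Mul1,r1:9,r2:3,r3:4,r4:5,r5:6
cycle 2: issue ADD r4<-Add1 // r0:Mul1,r1:9,r2:3,r3:4,r4:Add1,r5:6
cycle 3: issue ADD r4<-Add2 // r0:Mul1,r1:9,r2:3,r3:4,r4:Add2,r5:6
cycle 4: CDB Add1=18; issue ADD r1<-Add1 // r0:Mul1,r1:Add1,r2:3,r3:4,r4:Add2,r5:6
cycle 5: CDB Add2=9; issue MUL r5<-Mul2 // r0:Mul1,r1:Add1,r2:3,r3:4,r4:9,r5:Mul2
cycle 6: CDB Add1=13; issue ADD r4<-Add1 // r0:Mul1,r1:13,r2:3,r3:4,r4:Add1,r5:Mul2
cycle 7: CDB Mul1=36; issue ADD r3<-Add2 // r0:36,r1:13,r2:3,r3:Add2,r4:Add1,r5:Mul2
cycle 8: issue ADD r3<-Add3 // r0:36,r1:13,r2:3,r3:Add3,r4:Add1,r5:Mul2
cycle 9: - // r0:36,r1:13,r2:3,r3:Add3,r4:Add1,r5:Mul2
cycle 10: CDB Add3=39 // r0:36,r1:13,r2:3,r3:39,r4:Add1,r5:Mul2
cycle 11: CDB Mul2=78 // r0:36,r1:13,r2:3,r3:39,r4:Add1,r5:78
cycle 12: - // r0:36,r1:13,r2:3,r3:39,r4:Add1,r5:78
cycle 13: CDB Add1=87 // r0:36,r1:13,r2:3,r3:39,r4:87,r5:78

STATUS = VALUE 87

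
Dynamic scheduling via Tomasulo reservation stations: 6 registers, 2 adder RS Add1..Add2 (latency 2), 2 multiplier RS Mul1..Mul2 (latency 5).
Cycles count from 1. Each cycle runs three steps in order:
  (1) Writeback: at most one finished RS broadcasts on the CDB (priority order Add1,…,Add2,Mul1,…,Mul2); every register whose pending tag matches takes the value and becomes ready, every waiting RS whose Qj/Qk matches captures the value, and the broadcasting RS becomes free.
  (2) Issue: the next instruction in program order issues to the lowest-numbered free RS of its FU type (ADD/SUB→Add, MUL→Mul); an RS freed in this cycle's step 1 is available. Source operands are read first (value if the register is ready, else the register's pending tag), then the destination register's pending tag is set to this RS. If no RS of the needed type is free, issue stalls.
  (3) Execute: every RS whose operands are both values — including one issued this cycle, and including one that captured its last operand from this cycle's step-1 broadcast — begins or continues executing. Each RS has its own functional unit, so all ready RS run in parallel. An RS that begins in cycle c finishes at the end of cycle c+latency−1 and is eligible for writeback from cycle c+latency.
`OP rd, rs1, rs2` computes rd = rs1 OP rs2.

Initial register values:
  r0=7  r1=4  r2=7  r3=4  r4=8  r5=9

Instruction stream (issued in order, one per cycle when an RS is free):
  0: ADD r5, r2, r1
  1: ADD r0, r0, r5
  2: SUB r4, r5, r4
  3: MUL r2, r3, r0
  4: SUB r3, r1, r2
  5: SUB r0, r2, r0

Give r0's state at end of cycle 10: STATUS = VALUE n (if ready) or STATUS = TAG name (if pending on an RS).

STATUS = TAG Add2

  c1: issue ADD r5<-Add1  regs: r0:7,r1:4,r2:7,r3:4,r4:8,r5:Add1
  c2: issue ADD r0<-Add2  regs: r0:Add2,r1:4,r2:7,r3:4,r4:8,r5:Add1
  c3: CDB Add1=11; issue SUB r4<-Add1  regs: r0:Add2,r1:4,r2:7,r3:4,r4:Add1,r5:11
  c4: issue MUL r2<-Mul1  regs: r0:Add2,r1:4,r2:Mul1,r3:4,r4:Add1,r5:11
  c5: CDB Add1=3; issue SUB r3<-Add1  regs: r0:Add2,r1:4,r2:Mul1,r3:Add1,r4:3,r5:11
  c6: CDB Add2=18; issue SUB r0<-Add2  regs: r0:Add2,r1:4,r2:Mul1,r3:Add1,r4:3,r5:11
  c7: -  regs: r0:Add2,r1:4,r2:Mul1,r3:Add1,r4:3,r5:11
  c8: -  regs: r0:Add2,r1:4,r2:Mul1,r3:Add1,r4:3,r5:11
  c9: -  regs: r0:Add2,r1:4,r2:Mul1,r3:Add1,r4:3,r5:11
  c10: -  regs: r0:Add2,r1:4,r2:Mul1,r3:Add1,r4:3,r5:11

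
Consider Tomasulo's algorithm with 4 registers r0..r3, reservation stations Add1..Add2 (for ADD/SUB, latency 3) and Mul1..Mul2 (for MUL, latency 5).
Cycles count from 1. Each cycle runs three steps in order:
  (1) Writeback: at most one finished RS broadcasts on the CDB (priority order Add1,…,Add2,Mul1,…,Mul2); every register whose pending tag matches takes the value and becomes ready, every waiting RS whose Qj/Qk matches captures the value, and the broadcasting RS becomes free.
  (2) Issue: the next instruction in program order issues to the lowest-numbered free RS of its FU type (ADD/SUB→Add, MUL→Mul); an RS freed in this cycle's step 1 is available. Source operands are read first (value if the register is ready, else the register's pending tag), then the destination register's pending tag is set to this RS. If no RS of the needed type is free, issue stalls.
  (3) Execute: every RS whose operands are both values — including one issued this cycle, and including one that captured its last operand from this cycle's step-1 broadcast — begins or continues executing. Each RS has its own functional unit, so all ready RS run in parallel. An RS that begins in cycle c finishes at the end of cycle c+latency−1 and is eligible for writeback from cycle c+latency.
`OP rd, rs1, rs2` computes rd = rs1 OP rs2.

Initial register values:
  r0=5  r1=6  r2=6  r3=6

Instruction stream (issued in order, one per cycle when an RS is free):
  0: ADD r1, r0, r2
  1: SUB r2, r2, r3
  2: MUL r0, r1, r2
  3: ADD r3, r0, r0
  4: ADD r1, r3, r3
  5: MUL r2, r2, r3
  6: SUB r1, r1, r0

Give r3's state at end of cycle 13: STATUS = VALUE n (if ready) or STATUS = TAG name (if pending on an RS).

  c1: issue ADD r1<-Add1  regs: r0:5,r1:Add1,r2:6,r3:6
  c2: issue SUB r2<-Add2  regs: r0:5,r1:Add1,r2:Add2,r3:6
  c3: issue MUL r0<-Mul1  regs: r0:Mul1,r1:Add1,r2:Add2,r3:6
  c4: CDB Add1=11; issue ADD r3<-Add1  regs: r0:Mul1,r1:11,r2:Add2,r3:Add1
  c5: CDB Add2=0; issue ADD r1<-Add2  regs: r0:Mul1,r1:Add2,r2:0,r3:Add1
  c6: issue MUL r2<-Mul2  regs: r0:Mul1,r1:Add2,r2:Mul2,r3:Add1
  c7: stall  regs: r0:Mul1,r1:Add2,r2:Mul2,r3:Add1
  c8: stall  regs: r0:Mul1,r1:Add2,r2:Mul2,r3:Add1
  c9: stall  regs: r0:Mul1,r1:Add2,r2:Mul2,r3:Add1
  c10: CDB Mul1=0; stall  regs: r0:0,r1:Add2,r2:Mul2,r3:Add1
  c11: stall  regs: r0:0,r1:Add2,r2:Mul2,r3:Add1
  c12: stall  regs: r0:0,r1:Add2,r2:Mul2,r3:Add1
  c13: CDB Add1=0; issue SUB r1<-Add1  regs: r0:0,r1:Add1,r2:Mul2,r3:0

STATUS = VALUE 0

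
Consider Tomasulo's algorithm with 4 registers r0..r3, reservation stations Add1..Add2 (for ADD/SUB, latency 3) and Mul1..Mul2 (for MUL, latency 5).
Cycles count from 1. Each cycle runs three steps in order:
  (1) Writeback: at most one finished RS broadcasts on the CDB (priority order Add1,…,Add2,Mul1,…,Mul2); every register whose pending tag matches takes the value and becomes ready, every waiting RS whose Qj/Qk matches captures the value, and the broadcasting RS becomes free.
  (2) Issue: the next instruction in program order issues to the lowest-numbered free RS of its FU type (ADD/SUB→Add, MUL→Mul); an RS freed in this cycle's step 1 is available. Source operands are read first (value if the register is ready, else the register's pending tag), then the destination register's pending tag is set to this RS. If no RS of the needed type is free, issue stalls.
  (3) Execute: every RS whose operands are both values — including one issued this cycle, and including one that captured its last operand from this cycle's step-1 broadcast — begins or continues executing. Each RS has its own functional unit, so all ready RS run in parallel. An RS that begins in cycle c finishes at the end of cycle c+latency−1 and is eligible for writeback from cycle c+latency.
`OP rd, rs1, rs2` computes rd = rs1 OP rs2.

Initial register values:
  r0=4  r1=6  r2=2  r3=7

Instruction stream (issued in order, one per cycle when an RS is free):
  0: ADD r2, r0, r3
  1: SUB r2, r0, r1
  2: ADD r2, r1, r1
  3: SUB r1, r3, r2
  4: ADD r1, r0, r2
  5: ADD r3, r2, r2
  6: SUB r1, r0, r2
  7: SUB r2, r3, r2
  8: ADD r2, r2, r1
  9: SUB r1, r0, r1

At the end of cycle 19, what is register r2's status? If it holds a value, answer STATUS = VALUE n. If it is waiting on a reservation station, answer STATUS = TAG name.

  c1: issue ADD r2<-Add1  regs: r0:4,r1:6,r2:Add1,r3:7
  c2: issue SUB r2<-Add2  regs: r0:4,r1:6,r2:Add2,r3:7
  c3: stall  regs: r0:4,r1:6,r2:Add2,r3:7
  c4: CDB Add1=11; issue ADD r2<-Add1  regs: r0:4,r1:6,r2:Add1,r3:7
  c5: CDB Add2=-2; issue SUB r1<-Add2  regs: r0:4,r1:Add2,r2:Add1,r3:7
  c6: stall  regs: r0:4,r1:Add2,r2:Add1,r3:7
  c7: CDB Add1=12; issue ADD r1<-Add1  regs: r0:4,r1:Add1,r2:12,r3:7
  c8: stall  regs: r0:4,r1:Add1,r2:12,r3:7
  c9: stall  regs: r0:4,r1:Add1,r2:12,r3:7
  c10: CDB Add1=16; issue ADD r3<-Add1  regs: r0:4,r1:16,r2:12,r3:Add1
  c11: CDB Add2=-5; issue SUB r1<-Add2  regs: r0:4,r1:Add2,r2:12,r3:Add1
  c12: stall  regs: r0:4,r1:Add2,r2:12,r3:Add1
  c13: CDB Add1=24; issue SUB r2<-Add1  regs: r0:4,r1:Add2,r2:Add1,r3:24
  c14: CDB Add2=-8; issue ADD r2<-Add2  regs: r0:4,r1:-8,r2:Add2,r3:24
  c15: stall  regs: r0:4,r1:-8,r2:Add2,r3:24
  c16: CDB Add1=12; issue SUB r1<-Add1  regs: r0:4,r1:Add1,r2:Add2,r3:24
  c17: -  regs: r0:4,r1:Add1,r2:Add2,r3:24
  c18: -  regs: r0:4,r1:Add1,r2:Add2,r3:24
  c19: CDB Add1=12  regs: r0:4,r1:12,r2:Add2,r3:24

STATUS = TAG Add2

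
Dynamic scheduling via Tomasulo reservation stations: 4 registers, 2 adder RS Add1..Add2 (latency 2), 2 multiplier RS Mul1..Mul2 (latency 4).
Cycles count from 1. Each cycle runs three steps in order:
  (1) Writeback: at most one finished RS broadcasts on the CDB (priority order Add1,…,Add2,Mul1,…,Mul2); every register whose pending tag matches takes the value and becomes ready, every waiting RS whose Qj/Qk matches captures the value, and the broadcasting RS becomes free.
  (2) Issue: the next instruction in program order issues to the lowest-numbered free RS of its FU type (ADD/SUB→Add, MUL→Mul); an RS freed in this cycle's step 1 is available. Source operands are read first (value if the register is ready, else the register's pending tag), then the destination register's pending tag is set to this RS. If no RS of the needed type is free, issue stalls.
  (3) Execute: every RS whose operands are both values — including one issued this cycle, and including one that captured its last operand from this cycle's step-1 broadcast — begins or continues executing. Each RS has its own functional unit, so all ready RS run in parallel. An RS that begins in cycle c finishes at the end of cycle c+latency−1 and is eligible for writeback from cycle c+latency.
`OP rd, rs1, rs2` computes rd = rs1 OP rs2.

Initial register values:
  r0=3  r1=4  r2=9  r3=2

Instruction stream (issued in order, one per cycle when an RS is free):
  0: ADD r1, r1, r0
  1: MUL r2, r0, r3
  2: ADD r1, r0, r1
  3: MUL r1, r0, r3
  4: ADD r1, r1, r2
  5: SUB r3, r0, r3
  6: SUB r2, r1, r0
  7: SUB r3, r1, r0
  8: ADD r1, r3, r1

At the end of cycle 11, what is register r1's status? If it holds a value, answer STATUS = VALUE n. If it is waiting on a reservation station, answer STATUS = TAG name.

c1: issue ADD r1<-Add1 | r0:3,r1:Add1,r2:9,r3:2
c2: issue MUL r2<-Mul1 | r0:3,r1:Add1,r2:Mul1,r3:2
c3: CDB Add1=7; issue ADD r1<-Add1 | r0:3,r1:Add1,r2:Mul1,r3:2
c4: issue MUL r1<-Mul2 | r0:3,r1:Mul2,r2:Mul1,r3:2
c5: CDB Add1=10; issue ADD r1<-Add1 | r0:3,r1:Add1,r2:Mul1,r3:2
c6: CDB Mul1=6; issue SUB r3<-Add2 | r0:3,r1:Add1,r2:6,r3:Add2
c7: stall | r0:3,r1:Add1,r2:6,r3:Add2
c8: CDB Add2=1; issue SUB r2<-Add2 | r0:3,r1:Add1,r2:Add2,r3:1
c9: CDB Mul2=6; stall | r0:3,r1:Add1,r2:Add2,r3:1
c10: stall | r0:3,r1:Add1,r2:Add2,r3:1
c11: CDB Add1=12; issue SUB r3<-Add1 | r0:3,r1:12,r2:Add2,r3:Add1

STATUS = VALUE 12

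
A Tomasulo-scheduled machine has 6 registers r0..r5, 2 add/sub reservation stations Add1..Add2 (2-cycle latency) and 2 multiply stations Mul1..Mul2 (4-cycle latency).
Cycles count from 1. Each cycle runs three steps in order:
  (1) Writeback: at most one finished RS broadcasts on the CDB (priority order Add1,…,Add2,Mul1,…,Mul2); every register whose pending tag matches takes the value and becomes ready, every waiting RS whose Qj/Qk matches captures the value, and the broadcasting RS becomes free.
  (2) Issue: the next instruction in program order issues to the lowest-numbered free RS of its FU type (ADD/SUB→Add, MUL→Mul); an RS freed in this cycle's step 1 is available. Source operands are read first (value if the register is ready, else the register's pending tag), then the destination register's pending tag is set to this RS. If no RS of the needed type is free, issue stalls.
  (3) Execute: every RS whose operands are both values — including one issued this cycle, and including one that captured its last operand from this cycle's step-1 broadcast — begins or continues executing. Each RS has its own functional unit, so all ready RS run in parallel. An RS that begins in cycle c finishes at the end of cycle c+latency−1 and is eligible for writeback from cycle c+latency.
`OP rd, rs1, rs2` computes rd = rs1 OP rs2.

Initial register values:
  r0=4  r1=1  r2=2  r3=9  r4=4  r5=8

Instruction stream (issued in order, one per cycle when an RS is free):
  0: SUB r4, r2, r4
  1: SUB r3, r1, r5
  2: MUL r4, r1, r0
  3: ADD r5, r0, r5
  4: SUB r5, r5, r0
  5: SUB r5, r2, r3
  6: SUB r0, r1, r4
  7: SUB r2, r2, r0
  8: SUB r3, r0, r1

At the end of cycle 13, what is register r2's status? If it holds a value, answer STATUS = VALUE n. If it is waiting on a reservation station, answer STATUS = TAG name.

cycle 1: issue SUB r4<-Add1 // r0:4,r1:1,r2:2,r3:9,r4:Add1,r5:8
cycle 2: issue SUB r3<-Add2 // r0:4,r1:1,r2:2,r3:Add2,r4:Add1,r5:8
cycle 3: CDB Add1=-2; issue MUL r4<-Mul1 // r0:4,r1:1,r2:2,r3:Add2,r4:Mul1,r5:8
cycle 4: CDB Add2=-7; issue ADD r5<-Add1 // r0:4,r1:1,r2:2,r3:-7,r4:Mul1,r5:Add1
cycle 5: issue SUB r5<-Add2 // r0:4,r1:1,r2:2,r3:-7,r4:Mul1,r5:Add2
cycle 6: CDB Add1=12; issue SUB r5<-Add1 // r0:4,r1:1,r2:2,r3:-7,r4:Mul1,r5:Add1
cycle 7: CDB Mul1=4; stall // r0:4,r1:1,r2:2,r3:-7,r4:4,r5:Add1
cycle 8: CDB Add1=9; issue SUB r0<-Add1 // r0:Add1,r1:1,r2:2,r3:-7,r4:4,r5:9
cycle 9: CDB Add2=8; issue SUB r2<-Add2 // r0:Add1,r1:1,r2:Add2,r3:-7,r4:4,r5:9
cycle 10: CDB Add1=-3; issue SUB r3<-Add1 // r0:-3,r1:1,r2:Add2,r3:Add1,r4:4,r5:9
cycle 11: - // r0:-3,r1:1,r2:Add2,r3:Add1,r4:4,r5:9
cycle 12: CDB Add1=-4 // r0:-3,r1:1,r2:Add2,r3:-4,r4:4,r5:9
cycle 13: CDB Add2=5 // r0:-3,r1:1,r2:5,r3:-4,r4:4,r5:9

STATUS = VALUE 5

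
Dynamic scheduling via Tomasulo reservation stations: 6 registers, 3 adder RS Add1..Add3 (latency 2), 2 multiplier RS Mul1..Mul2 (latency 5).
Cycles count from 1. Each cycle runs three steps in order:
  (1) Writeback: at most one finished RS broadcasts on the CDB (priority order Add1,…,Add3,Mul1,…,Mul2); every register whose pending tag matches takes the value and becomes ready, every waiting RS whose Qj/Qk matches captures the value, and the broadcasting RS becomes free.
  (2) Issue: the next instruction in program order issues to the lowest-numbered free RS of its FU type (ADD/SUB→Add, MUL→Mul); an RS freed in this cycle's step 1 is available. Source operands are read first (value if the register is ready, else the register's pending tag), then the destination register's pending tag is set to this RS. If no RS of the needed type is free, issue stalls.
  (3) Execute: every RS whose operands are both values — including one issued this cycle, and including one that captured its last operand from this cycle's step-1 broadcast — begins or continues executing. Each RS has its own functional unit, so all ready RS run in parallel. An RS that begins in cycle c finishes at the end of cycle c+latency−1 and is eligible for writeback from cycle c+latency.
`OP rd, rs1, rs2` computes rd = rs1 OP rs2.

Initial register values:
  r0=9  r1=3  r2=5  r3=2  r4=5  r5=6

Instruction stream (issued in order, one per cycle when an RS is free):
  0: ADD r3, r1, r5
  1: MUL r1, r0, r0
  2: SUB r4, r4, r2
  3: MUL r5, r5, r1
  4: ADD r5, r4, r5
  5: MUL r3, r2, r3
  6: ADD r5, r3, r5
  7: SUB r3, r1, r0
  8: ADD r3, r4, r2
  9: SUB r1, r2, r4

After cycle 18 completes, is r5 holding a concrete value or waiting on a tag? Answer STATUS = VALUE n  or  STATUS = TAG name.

STATUS = VALUE 531

  c1: issue ADD r3<-Add1  regs: r0:9,r1:3,r2:5,r3:Add1,r4:5,r5:6
  c2: issue MUL r1<-Mul1  regs: r0:9,r1:Mul1,r2:5,r3:Add1,r4:5,r5:6
  c3: CDB Add1=9; issue SUB r4<-Add1  regs: r0:9,r1:Mul1,r2:5,r3:9,r4:Add1,r5:6
  c4: issue MUL r5<-Mul2  regs: r0:9,r1:Mul1,r2:5,r3:9,r4:Add1,r5:Mul2
  c5: CDB Add1=0; issue ADD r5<-Add1  regs: r0:9,r1:Mul1,r2:5,r3:9,r4:0,r5:Add1
  c6: stall  regs: r0:9,r1:Mul1,r2:5,r3:9,r4:0,r5:Add1
  c7: CDB Mul1=81; issue MUL r3<-Mul1  regs: r0:9,r1:81,r2:5,r3:Mul1,r4:0,r5:Add1
  c8: issue ADD r5<-Add2  regs: r0:9,r1:81,r2:5,r3:Mul1,r4:0,r5:Add2
  c9: issue SUB r3<-Add3  regs: r0:9,r1:81,r2:5,r3:Add3,r4:0,r5:Add2
  c10: stall  regs: r0:9,r1:81,r2:5,r3:Add3,r4:0,r5:Add2
  c11: CDB Add3=72; issue ADD r3<-Add3  regs: r0:9,r1:81,r2:5,r3:Add3,r4:0,r5:Add2
  c12: CDB Mul1=45; stall  regs: r0:9,r1:81,r2:5,r3:Add3,r4:0,r5:Add2
  c13: CDB Add3=5; issue SUB r1<-Add3  regs: r0:9,r1:Add3,r2:5,r3:5,r4:0,r5:Add2
  c14: CDB Mul2=486  regs: r0:9,r1:Add3,r2:5,r3:5,r4:0,r5:Add2
  c15: CDB Add3=5  regs: r0:9,r1:5,r2:5,r3:5,r4:0,r5:Add2
  c16: CDB Add1=486  regs: r0:9,r1:5,r2:5,r3:5,r4:0,r5:Add2
  c17: -  regs: r0:9,r1:5,r2:5,r3:5,r4:0,r5:Add2
  c18: CDB Add2=531  regs: r0:9,r1:5,r2:5,r3:5,r4:0,r5:531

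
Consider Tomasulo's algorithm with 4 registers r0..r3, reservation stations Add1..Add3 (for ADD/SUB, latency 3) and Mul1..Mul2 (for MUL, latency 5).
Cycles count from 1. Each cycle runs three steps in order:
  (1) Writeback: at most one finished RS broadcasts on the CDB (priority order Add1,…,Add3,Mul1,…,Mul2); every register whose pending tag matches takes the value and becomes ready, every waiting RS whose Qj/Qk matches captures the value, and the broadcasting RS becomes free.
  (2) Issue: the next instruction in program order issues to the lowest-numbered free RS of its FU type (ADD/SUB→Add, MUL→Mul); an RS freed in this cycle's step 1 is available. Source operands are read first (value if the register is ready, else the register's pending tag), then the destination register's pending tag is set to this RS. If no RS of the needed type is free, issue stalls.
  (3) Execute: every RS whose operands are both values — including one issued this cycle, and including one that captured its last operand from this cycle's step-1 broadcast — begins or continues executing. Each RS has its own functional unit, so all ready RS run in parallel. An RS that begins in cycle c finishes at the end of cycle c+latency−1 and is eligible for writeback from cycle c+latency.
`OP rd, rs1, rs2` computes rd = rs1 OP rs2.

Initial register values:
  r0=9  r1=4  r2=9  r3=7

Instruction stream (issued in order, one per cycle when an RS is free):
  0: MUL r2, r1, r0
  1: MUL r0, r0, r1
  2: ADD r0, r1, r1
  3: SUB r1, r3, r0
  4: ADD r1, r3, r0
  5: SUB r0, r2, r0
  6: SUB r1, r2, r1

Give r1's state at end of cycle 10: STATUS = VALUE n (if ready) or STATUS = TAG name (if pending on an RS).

STATUS = TAG Add2

c1: issue MUL r2<-Mul1 | r0:9,r1:4,r2:Mul1,r3:7
c2: issue MUL r0<-Mul2 | r0:Mul2,r1:4,r2:Mul1,r3:7
c3: issue ADD r0<-Add1 | r0:Add1,r1:4,r2:Mul1,r3:7
c4: issue SUB r1<-Add2 | r0:Add1,r1:Add2,r2:Mul1,r3:7
c5: issue ADD r1<-Add3 | r0:Add1,r1:Add3,r2:Mul1,r3:7
c6: CDB Add1=8; issue SUB r0<-Add1 | r0:Add1,r1:Add3,r2:Mul1,r3:7
c7: CDB Mul1=36; stall | r0:Add1,r1:Add3,r2:36,r3:7
c8: CDB Mul2=36; stall | r0:Add1,r1:Add3,r2:36,r3:7
c9: CDB Add2=-1; issue SUB r1<-Add2 | r0:Add1,r1:Add2,r2:36,r3:7
c10: CDB Add1=28 | r0:28,r1:Add2,r2:36,r3:7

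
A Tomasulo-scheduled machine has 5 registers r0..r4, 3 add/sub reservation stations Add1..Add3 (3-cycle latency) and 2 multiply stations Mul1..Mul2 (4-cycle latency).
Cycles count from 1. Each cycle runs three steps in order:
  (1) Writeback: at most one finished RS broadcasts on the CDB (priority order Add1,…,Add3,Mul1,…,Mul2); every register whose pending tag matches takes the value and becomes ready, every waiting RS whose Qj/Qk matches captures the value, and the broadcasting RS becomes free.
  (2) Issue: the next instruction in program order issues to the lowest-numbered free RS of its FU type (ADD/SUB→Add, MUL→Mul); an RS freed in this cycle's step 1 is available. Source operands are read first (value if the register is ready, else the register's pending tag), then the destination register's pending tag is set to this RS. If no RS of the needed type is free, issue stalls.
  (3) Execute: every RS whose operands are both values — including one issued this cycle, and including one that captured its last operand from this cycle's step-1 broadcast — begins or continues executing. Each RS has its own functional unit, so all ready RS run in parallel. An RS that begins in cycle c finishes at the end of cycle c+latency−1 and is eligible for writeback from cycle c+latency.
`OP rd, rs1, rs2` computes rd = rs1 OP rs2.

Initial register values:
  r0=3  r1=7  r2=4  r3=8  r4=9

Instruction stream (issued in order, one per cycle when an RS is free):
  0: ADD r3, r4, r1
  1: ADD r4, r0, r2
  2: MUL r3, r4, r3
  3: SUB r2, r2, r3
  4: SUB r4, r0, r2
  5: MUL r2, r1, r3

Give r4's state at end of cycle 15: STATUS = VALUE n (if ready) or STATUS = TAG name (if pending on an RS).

cycle 1: issue ADD r3<-Add1 // r0:3,r1:7,r2:4,r3:Add1,r4:9
cycle 2: issue ADD r4<-Add2 // r0:3,r1:7,r2:4,r3:Add1,r4:Add2
cycle 3: issue MUL r3<-Mul1 // r0:3,r1:7,r2:4,r3:Mul1,r4:Add2
cycle 4: CDB Add1=16; issue SUB r2<-Add1 // r0:3,r1:7,r2:Add1,r3:Mul1,r4:Add2
cycle 5: CDB Add2=7; issue SUB r4<-Add2 // r0:3,r1:7,r2:Add1,r3:Mul1,r4:Add2
cycle 6: issue MUL r2<-Mul2 // r0:3,r1:7,r2:Mul2,r3:Mul1,r4:Add2
cycle 7: - // r0:3,r1:7,r2:Mul2,r3:Mul1,r4:Add2
cycle 8: - // r0:3,r1:7,r2:Mul2,r3:Mul1,r4:Add2
cycle 9: CDB Mul1=112 // r0:3,r1:7,r2:Mul2,r3:112,r4:Add2
cycle 10: - // r0:3,r1:7,r2:Mul2,r3:112,r4:Add2
cycle 11: - // r0:3,r1:7,r2:Mul2,r3:112,r4:Add2
cycle 12: CDB Add1=-108 // r0:3,r1:7,r2:Mul2,r3:112,r4:Add2
cycle 13: CDB Mul2=784 // r0:3,r1:7,r2:784,r3:112,r4:Add2
cycle 14: - // r0:3,r1:7,r2:784,r3:112,r4:Add2
cycle 15: CDB Add2=111 // r0:3,r1:7,r2:784,r3:112,r4:111

STATUS = VALUE 111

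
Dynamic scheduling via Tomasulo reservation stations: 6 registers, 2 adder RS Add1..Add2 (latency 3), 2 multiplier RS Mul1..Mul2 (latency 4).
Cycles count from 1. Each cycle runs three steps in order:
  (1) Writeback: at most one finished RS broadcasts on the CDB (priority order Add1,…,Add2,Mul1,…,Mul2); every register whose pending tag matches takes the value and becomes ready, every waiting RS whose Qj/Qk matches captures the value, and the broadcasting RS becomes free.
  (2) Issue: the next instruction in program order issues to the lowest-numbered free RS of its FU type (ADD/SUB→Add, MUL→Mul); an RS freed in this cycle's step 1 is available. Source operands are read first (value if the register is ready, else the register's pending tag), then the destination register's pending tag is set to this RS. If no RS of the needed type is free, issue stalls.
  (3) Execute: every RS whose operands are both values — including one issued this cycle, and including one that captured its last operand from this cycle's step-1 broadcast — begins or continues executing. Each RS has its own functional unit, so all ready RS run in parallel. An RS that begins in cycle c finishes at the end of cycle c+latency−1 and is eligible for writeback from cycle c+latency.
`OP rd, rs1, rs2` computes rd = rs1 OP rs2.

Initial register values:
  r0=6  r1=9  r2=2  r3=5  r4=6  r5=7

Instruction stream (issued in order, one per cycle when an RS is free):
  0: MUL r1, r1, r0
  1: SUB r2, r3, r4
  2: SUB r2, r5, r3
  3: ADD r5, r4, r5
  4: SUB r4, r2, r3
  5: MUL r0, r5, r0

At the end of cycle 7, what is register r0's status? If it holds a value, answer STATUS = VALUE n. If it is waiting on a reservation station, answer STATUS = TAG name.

STATUS = TAG Mul1

cycle 1: issue MUL r1<-Mul1 // r0:6,r1:Mul1,r2:2,r3:5,r4:6,r5:7
cycle 2: issue SUB r2<-Add1 // r0:6,r1:Mul1,r2:Add1,r3:5,r4:6,r5:7
cycle 3: issue SUB r2<-Add2 // r0:6,r1:Mul1,r2:Add2,r3:5,r4:6,r5:7
cycle 4: stall // r0:6,r1:Mul1,r2:Add2,r3:5,r4:6,r5:7
cycle 5: CDB Add1=-1; issue ADD r5<-Add1 // r0:6,r1:Mul1,r2:Add2,r3:5,r4:6,r5:Add1
cycle 6: CDB Add2=2; issue SUB r4<-Add2 // r0:6,r1:Mul1,r2:2,r3:5,r4:Add2,r5:Add1
cycle 7: CDB Mul1=54; issue MUL r0<-Mul1 // r0:Mul1,r1:54,r2:2,r3:5,r4:Add2,r5:Add1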